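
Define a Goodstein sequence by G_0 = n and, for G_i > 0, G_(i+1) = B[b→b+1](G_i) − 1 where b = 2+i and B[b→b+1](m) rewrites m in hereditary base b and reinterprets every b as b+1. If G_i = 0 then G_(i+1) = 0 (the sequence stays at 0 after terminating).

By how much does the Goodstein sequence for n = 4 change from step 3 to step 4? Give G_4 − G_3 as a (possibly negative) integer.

23

G_0=4  [base 2] 2^2  →[2↦3]→  3^3 = 27  −1 ⇒ G_1=26
G_1=26  [base 3] 2·3^2 + 2·3 + 2  →[3↦4]→  2·4^2 + 2·4 + 2 = 42  −1 ⇒ G_2=41
G_2=41  [base 4] 2·4^2 + 2·4 + 1  →[4↦5]→  2·5^2 + 2·5 + 1 = 61  −1 ⇒ G_3=60
G_3=60  [base 5] 2·5^2 + 2·5  →[5↦6]→  2·6^2 + 2·6 = 84  −1 ⇒ G_4=83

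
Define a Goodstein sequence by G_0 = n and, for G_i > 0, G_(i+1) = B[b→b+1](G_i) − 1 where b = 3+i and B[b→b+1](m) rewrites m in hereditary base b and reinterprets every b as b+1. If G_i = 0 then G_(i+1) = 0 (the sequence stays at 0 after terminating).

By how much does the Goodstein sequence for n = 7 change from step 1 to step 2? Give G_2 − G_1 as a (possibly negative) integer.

1

i=0: 7 = 2·3 + 1 (b=3); 3→4: 2·4 + 1 = 9; 9−1 = 8
i=1: 8 = 2·4 (b=4); 4→5: 2·5 = 10; 10−1 = 9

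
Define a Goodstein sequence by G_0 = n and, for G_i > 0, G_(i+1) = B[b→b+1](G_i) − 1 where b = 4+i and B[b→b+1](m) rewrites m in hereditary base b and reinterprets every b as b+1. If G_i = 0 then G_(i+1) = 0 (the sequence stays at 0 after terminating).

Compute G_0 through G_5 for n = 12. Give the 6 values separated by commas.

12, 14, 15, 16, 17, 18

i=0: 12 = 3·4 (b=4); 4→5: 3·5 = 15; 15−1 = 14
i=1: 14 = 2·5 + 4 (b=5); 5→6: 2·6 + 4 = 16; 16−1 = 15
i=2: 15 = 2·6 + 3 (b=6); 6→7: 2·7 + 3 = 17; 17−1 = 16
i=3: 16 = 2·7 + 2 (b=7); 7→8: 2·8 + 2 = 18; 18−1 = 17
i=4: 17 = 2·8 + 1 (b=8); 8→9: 2·9 + 1 = 19; 19−1 = 18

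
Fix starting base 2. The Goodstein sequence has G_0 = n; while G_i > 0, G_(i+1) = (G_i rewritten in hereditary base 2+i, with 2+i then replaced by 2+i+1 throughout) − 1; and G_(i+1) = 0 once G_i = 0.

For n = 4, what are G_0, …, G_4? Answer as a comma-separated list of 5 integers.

(0) 4|_2 = 2^2 ↦ 3^3|_3 = 27 ⇒ 26
(1) 26|_3 = 2·3^2 + 2·3 + 2 ↦ 2·4^2 + 2·4 + 2|_4 = 42 ⇒ 41
(2) 41|_4 = 2·4^2 + 2·4 + 1 ↦ 2·5^2 + 2·5 + 1|_5 = 61 ⇒ 60
(3) 60|_5 = 2·5^2 + 2·5 ↦ 2·6^2 + 2·6|_6 = 84 ⇒ 83

4, 26, 41, 60, 83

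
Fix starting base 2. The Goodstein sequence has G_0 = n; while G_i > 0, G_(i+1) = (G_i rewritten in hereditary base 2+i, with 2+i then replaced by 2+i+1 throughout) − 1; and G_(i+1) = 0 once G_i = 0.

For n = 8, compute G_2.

553

base 2: 8 = 2^(2 + 1); at 3: 3^(3 + 1) = 81; next = 80
base 3: 80 = 2·3^3 + 2·3^2 + 2·3 + 2; at 4: 2·4^4 + 2·4^2 + 2·4 + 2 = 554; next = 553
base 4: 553 = 2·4^4 + 2·4^2 + 2·4 + 1; at 5: 2·5^5 + 2·5^2 + 2·5 + 1 = 6311; next = 6310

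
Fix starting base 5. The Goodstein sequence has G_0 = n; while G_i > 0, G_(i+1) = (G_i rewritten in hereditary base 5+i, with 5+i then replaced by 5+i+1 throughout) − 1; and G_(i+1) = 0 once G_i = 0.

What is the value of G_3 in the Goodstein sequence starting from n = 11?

[0] 11 ≡ 2·5 + 1 (base 5). Lift 6: 13. −1: 12.
[1] 12 ≡ 2·6 (base 6). Lift 7: 14. −1: 13.
[2] 13 ≡ 7 + 6 (base 7). Lift 8: 14. −1: 13.

13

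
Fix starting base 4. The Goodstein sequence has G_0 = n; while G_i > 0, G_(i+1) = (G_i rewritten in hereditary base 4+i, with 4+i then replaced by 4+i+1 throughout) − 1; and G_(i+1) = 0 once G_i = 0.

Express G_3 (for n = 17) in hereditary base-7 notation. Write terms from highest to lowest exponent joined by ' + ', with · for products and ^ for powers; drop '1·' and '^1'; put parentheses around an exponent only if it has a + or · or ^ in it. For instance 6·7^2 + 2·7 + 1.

G_0 = 17. HB_4(17) = 4^2 + 1. Bump = 26. G_1 = 25.
G_1 = 25. HB_5(25) = 5^2. Bump = 36. G_2 = 35.
G_2 = 35. HB_6(35) = 5·6 + 5. Bump = 40. G_3 = 39.
G_3 = 39. HB_7(39) = 5·7 + 4. Bump = 44. G_4 = 43.

5·7 + 4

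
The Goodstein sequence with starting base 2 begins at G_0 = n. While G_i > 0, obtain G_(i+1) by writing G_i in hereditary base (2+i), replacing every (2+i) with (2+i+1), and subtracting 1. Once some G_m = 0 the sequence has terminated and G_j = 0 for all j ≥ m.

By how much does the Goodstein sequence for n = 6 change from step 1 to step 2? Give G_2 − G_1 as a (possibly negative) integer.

228

G_0 = 6. HB_2(6) = 2^2 + 2. Bump = 30. G_1 = 29.
G_1 = 29. HB_3(29) = 3^3 + 2. Bump = 258. G_2 = 257.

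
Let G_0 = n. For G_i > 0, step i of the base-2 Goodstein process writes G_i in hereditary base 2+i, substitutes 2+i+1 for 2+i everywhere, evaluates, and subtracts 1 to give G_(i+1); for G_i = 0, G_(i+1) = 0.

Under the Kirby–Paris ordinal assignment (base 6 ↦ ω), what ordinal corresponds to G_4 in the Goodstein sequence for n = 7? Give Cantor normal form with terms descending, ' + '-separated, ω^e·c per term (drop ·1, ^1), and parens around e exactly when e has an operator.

(0) 7|_2 = 2^2 + 2 + 1 ↦ 3^3 + 3 + 1|_3 = 31 ⇒ 30
(1) 30|_3 = 3^3 + 3 ↦ 4^4 + 4|_4 = 260 ⇒ 259
(2) 259|_4 = 4^4 + 3 ↦ 5^5 + 3|_5 = 3128 ⇒ 3127
(3) 3127|_5 = 5^5 + 2 ↦ 6^6 + 2|_6 = 46658 ⇒ 46657
(4) 46657|_6 = 6^6 + 1 ↦ 7^7 + 1|_7 = 823544 ⇒ 823543

ω^ω + 1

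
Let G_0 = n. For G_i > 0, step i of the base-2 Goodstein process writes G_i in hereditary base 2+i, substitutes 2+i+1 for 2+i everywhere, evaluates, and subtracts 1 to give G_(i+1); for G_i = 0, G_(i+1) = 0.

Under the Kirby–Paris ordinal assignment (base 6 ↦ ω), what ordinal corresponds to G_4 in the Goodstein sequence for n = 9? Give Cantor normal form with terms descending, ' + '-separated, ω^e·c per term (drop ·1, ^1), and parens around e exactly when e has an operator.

step 0: 9 = 2^(2 + 1) + 1; sub 3 for 2: 3^(3 + 1) + 1; = 82; G_1 = 82−1 = 81
step 1: 81 = 3^(3 + 1); sub 4 for 3: 4^(4 + 1); = 1024; G_2 = 1024−1 = 1023
step 2: 1023 = 3·4^4 + 3·4^3 + 3·4^2 + 3·4 + 3; sub 5 for 4: 3·5^5 + 3·5^3 + 3·5^2 + 3·5 + 3; = 9843; G_3 = 9843−1 = 9842
step 3: 9842 = 3·5^5 + 3·5^3 + 3·5^2 + 3·5 + 2; sub 6 for 5: 3·6^6 + 3·6^3 + 3·6^2 + 3·6 + 2; = 140744; G_4 = 140744−1 = 140743
step 4: 140743 = 3·6^6 + 3·6^3 + 3·6^2 + 3·6 + 1; sub 7 for 6: 3·7^7 + 3·7^3 + 3·7^2 + 3·7 + 1; = 2471827; G_5 = 2471827−1 = 2471826

ω^ω·3 + ω^3·3 + ω^2·3 + ω·3 + 1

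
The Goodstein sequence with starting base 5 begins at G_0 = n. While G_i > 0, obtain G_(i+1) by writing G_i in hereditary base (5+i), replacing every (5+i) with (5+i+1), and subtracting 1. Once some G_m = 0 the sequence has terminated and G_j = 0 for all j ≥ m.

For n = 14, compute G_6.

19

[0] 14 ≡ 2·5 + 4 (base 5). Lift 6: 16. −1: 15.
[1] 15 ≡ 2·6 + 3 (base 6). Lift 7: 17. −1: 16.
[2] 16 ≡ 2·7 + 2 (base 7). Lift 8: 18. −1: 17.
[3] 17 ≡ 2·8 + 1 (base 8). Lift 9: 19. −1: 18.
[4] 18 ≡ 2·9 (base 9). Lift 10: 20. −1: 19.
[5] 19 ≡ 10 + 9 (base 10). Lift 11: 20. −1: 19.
[6] 19 ≡ 11 + 8 (base 11). Lift 12: 20. −1: 19.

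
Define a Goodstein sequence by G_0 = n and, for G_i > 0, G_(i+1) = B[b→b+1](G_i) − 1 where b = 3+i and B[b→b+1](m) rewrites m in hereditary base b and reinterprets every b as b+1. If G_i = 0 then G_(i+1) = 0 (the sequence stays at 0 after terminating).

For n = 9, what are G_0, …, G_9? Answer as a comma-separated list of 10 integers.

G_0 = 9. HB_3(9) = 3^2. Bump = 16. G_1 = 15.
G_1 = 15. HB_4(15) = 3·4 + 3. Bump = 18. G_2 = 17.
G_2 = 17. HB_5(17) = 3·5 + 2. Bump = 20. G_3 = 19.
G_3 = 19. HB_6(19) = 3·6 + 1. Bump = 22. G_4 = 21.
G_4 = 21. HB_7(21) = 3·7. Bump = 24. G_5 = 23.
G_5 = 23. HB_8(23) = 2·8 + 7. Bump = 25. G_6 = 24.
G_6 = 24. HB_9(24) = 2·9 + 6. Bump = 26. G_7 = 25.
G_7 = 25. HB_10(25) = 2·10 + 5. Bump = 27. G_8 = 26.
G_8 = 26. HB_11(26) = 2·11 + 4. Bump = 28. G_9 = 27.

9, 15, 17, 19, 21, 23, 24, 25, 26, 27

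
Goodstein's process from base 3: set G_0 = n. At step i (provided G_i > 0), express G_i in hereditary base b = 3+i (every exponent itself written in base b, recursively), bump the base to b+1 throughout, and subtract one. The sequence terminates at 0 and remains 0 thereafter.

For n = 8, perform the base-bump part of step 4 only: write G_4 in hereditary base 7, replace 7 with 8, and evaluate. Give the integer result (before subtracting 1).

step 0: 8 = 2·3 + 2; sub 4 for 3: 2·4 + 2; = 10; G_1 = 10−1 = 9
step 1: 9 = 2·4 + 1; sub 5 for 4: 2·5 + 1; = 11; G_2 = 11−1 = 10
step 2: 10 = 2·5; sub 6 for 5: 2·6; = 12; G_3 = 12−1 = 11
step 3: 11 = 6 + 5; sub 7 for 6: 7 + 5; = 12; G_4 = 12−1 = 11

12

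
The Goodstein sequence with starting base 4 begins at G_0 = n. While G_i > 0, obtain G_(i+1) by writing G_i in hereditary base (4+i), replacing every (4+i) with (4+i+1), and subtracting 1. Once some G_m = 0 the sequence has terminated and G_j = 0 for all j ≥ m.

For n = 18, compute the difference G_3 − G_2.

[0] 18 ≡ 4^2 + 2 (base 4). Lift 5: 27. −1: 26.
[1] 26 ≡ 5^2 + 1 (base 5). Lift 6: 37. −1: 36.
[2] 36 ≡ 6^2 (base 6). Lift 7: 49. −1: 48.

12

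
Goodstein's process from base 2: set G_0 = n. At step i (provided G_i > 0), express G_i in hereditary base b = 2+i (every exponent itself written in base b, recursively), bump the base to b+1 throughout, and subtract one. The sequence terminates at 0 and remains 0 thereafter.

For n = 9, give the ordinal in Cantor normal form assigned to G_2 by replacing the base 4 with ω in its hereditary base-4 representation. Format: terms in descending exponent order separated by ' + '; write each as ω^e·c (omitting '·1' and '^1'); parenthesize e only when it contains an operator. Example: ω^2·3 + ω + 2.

base 2: 9 = 2^(2 + 1) + 1; at 3: 3^(3 + 1) + 1 = 82; next = 81
base 3: 81 = 3^(3 + 1); at 4: 4^(4 + 1) = 1024; next = 1023
base 4: 1023 = 3·4^4 + 3·4^3 + 3·4^2 + 3·4 + 3; at 5: 3·5^5 + 3·5^3 + 3·5^2 + 3·5 + 3 = 9843; next = 9842

ω^ω·3 + ω^3·3 + ω^2·3 + ω·3 + 3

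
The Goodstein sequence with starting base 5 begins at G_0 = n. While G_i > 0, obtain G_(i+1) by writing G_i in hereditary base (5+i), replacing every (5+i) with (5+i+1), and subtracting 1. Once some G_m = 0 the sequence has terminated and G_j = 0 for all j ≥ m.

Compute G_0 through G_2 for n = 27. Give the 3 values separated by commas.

27, 37, 49

base 5: 27 = 5^2 + 2; at 6: 6^2 + 2 = 38; next = 37
base 6: 37 = 6^2 + 1; at 7: 7^2 + 1 = 50; next = 49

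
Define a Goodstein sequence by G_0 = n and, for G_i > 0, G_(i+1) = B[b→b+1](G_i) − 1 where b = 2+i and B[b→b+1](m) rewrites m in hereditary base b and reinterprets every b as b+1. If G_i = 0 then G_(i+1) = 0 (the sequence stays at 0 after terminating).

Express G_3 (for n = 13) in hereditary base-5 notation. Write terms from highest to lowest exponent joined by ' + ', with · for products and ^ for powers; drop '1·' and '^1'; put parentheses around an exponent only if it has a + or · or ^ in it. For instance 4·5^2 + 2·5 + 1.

5^(5 + 1) + 3·5^3 + 3·5^2 + 3·5 + 2

i=0: 13 = 2^(2 + 1) + 2^2 + 1 (b=2); 2→3: 3^(3 + 1) + 3^3 + 1 = 109; 109−1 = 108
i=1: 108 = 3^(3 + 1) + 3^3 (b=3); 3→4: 4^(4 + 1) + 4^4 = 1280; 1280−1 = 1279
i=2: 1279 = 4^(4 + 1) + 3·4^3 + 3·4^2 + 3·4 + 3 (b=4); 4→5: 5^(5 + 1) + 3·5^3 + 3·5^2 + 3·5 + 3 = 16093; 16093−1 = 16092
i=3: 16092 = 5^(5 + 1) + 3·5^3 + 3·5^2 + 3·5 + 2 (b=5); 5→6: 6^(6 + 1) + 3·6^3 + 3·6^2 + 3·6 + 2 = 280712; 280712−1 = 280711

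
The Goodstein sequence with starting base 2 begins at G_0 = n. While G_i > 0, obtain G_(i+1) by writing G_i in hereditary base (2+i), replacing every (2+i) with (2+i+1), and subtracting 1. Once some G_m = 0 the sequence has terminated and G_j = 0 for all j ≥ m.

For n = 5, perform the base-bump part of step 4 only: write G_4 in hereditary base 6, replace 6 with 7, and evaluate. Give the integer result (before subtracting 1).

1198

(0) 5|_2 = 2^2 + 1 ↦ 3^3 + 1|_3 = 28 ⇒ 27
(1) 27|_3 = 3^3 ↦ 4^4|_4 = 256 ⇒ 255
(2) 255|_4 = 3·4^3 + 3·4^2 + 3·4 + 3 ↦ 3·5^3 + 3·5^2 + 3·5 + 3|_5 = 468 ⇒ 467
(3) 467|_5 = 3·5^3 + 3·5^2 + 3·5 + 2 ↦ 3·6^3 + 3·6^2 + 3·6 + 2|_6 = 776 ⇒ 775
(4) 775|_6 = 3·6^3 + 3·6^2 + 3·6 + 1 ↦ 3·7^3 + 3·7^2 + 3·7 + 1|_7 = 1198 ⇒ 1197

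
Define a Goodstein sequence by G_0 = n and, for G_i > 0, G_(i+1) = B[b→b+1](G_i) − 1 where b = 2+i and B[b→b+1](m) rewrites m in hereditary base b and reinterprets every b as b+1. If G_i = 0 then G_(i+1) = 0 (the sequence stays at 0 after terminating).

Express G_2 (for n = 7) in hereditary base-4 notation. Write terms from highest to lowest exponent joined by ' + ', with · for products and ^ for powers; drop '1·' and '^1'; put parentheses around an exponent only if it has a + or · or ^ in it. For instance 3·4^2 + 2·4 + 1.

4^4 + 3

i=0: 7 = 2^2 + 2 + 1 (b=2); 2→3: 3^3 + 3 + 1 = 31; 31−1 = 30
i=1: 30 = 3^3 + 3 (b=3); 3→4: 4^4 + 4 = 260; 260−1 = 259
i=2: 259 = 4^4 + 3 (b=4); 4→5: 5^5 + 3 = 3128; 3128−1 = 3127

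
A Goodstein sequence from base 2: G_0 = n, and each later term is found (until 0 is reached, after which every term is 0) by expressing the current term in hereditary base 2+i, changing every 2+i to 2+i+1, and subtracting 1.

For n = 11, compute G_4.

G_0=11  [base 2] 2^(2 + 1) + 2 + 1  →[2↦3]→  3^(3 + 1) + 3 + 1 = 85  −1 ⇒ G_1=84
G_1=84  [base 3] 3^(3 + 1) + 3  →[3↦4]→  4^(4 + 1) + 4 = 1028  −1 ⇒ G_2=1027
G_2=1027  [base 4] 4^(4 + 1) + 3  →[4↦5]→  5^(5 + 1) + 3 = 15628  −1 ⇒ G_3=15627
G_3=15627  [base 5] 5^(5 + 1) + 2  →[5↦6]→  6^(6 + 1) + 2 = 279938  −1 ⇒ G_4=279937
G_4=279937  [base 6] 6^(6 + 1) + 1  →[6↦7]→  7^(7 + 1) + 1 = 5764802  −1 ⇒ G_5=5764801

279937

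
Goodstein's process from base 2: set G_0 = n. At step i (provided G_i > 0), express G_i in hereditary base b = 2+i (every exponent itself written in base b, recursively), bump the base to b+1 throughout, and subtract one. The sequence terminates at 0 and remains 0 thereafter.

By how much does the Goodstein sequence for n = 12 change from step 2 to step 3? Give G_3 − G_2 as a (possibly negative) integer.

14620

i=0: 12 = 2^(2 + 1) + 2^2 (b=2); 2→3: 3^(3 + 1) + 3^3 = 108; 108−1 = 107
i=1: 107 = 3^(3 + 1) + 2·3^2 + 2·3 + 2 (b=3); 3→4: 4^(4 + 1) + 2·4^2 + 2·4 + 2 = 1066; 1066−1 = 1065
i=2: 1065 = 4^(4 + 1) + 2·4^2 + 2·4 + 1 (b=4); 4→5: 5^(5 + 1) + 2·5^2 + 2·5 + 1 = 15686; 15686−1 = 15685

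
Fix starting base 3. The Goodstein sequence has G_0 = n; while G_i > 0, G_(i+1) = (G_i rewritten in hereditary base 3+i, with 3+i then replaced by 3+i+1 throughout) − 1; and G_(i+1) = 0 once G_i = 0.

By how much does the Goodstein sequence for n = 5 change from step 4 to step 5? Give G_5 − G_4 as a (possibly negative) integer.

-1

5 —HB3→ 3 + 2 —bump→ 4 + 2 = 6 —(−1)→ 5
5 —HB4→ 4 + 1 —bump→ 5 + 1 = 6 —(−1)→ 5
5 —HB5→ 5 —bump→ 6 = 6 —(−1)→ 5
5 —HB6→ 5 —bump→ 5 = 5 —(−1)→ 4
4 —HB7→ 4 —bump→ 4 = 4 —(−1)→ 3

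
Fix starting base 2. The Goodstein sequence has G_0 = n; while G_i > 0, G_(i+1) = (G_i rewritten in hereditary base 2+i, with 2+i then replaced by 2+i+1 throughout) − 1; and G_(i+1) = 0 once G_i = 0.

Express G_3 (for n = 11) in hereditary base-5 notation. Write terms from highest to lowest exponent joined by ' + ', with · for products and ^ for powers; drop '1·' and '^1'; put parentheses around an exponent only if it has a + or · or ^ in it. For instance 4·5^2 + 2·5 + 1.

5^(5 + 1) + 2

G_0=11  [base 2] 2^(2 + 1) + 2 + 1  →[2↦3]→  3^(3 + 1) + 3 + 1 = 85  −1 ⇒ G_1=84
G_1=84  [base 3] 3^(3 + 1) + 3  →[3↦4]→  4^(4 + 1) + 4 = 1028  −1 ⇒ G_2=1027
G_2=1027  [base 4] 4^(4 + 1) + 3  →[4↦5]→  5^(5 + 1) + 3 = 15628  −1 ⇒ G_3=15627
G_3=15627  [base 5] 5^(5 + 1) + 2  →[5↦6]→  6^(6 + 1) + 2 = 279938  −1 ⇒ G_4=279937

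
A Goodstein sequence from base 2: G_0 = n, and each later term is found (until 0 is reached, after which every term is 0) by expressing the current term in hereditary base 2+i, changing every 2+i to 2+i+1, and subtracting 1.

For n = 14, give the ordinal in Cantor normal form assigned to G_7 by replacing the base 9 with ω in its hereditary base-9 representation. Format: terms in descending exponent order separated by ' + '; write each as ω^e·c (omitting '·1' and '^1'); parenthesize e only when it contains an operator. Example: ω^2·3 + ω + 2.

ω^(ω + 1) + ω^5·5 + ω^4·5 + ω^3·5 + ω^2·5 + ω·5 + 2

step 0: 14 = 2^(2 + 1) + 2^2 + 2; sub 3 for 2: 3^(3 + 1) + 3^3 + 3; = 111; G_1 = 111−1 = 110
step 1: 110 = 3^(3 + 1) + 3^3 + 2; sub 4 for 3: 4^(4 + 1) + 4^4 + 2; = 1282; G_2 = 1282−1 = 1281
step 2: 1281 = 4^(4 + 1) + 4^4 + 1; sub 5 for 4: 5^(5 + 1) + 5^5 + 1; = 18751; G_3 = 18751−1 = 18750
step 3: 18750 = 5^(5 + 1) + 5^5; sub 6 for 5: 6^(6 + 1) + 6^6; = 326592; G_4 = 326592−1 = 326591
step 4: 326591 = 6^(6 + 1) + 5·6^5 + 5·6^4 + 5·6^3 + 5·6^2 + 5·6 + 5; sub 7 for 6: 7^(7 + 1) + 5·7^5 + 5·7^4 + 5·7^3 + 5·7^2 + 5·7 + 5; = 5862841; G_5 = 5862841−1 = 5862840
step 5: 5862840 = 7^(7 + 1) + 5·7^5 + 5·7^4 + 5·7^3 + 5·7^2 + 5·7 + 4; sub 8 for 7: 8^(8 + 1) + 5·8^5 + 5·8^4 + 5·8^3 + 5·8^2 + 5·8 + 4; = 134404972; G_6 = 134404972−1 = 134404971
step 6: 134404971 = 8^(8 + 1) + 5·8^5 + 5·8^4 + 5·8^3 + 5·8^2 + 5·8 + 3; sub 9 for 8: 9^(9 + 1) + 5·9^5 + 5·9^4 + 5·9^3 + 5·9^2 + 5·9 + 3; = 3487116549; G_7 = 3487116549−1 = 3487116548
step 7: 3487116548 = 9^(9 + 1) + 5·9^5 + 5·9^4 + 5·9^3 + 5·9^2 + 5·9 + 2; sub 10 for 9: 10^(10 + 1) + 5·10^5 + 5·10^4 + 5·10^3 + 5·10^2 + 5·10 + 2; = 100000555552; G_8 = 100000555552−1 = 100000555551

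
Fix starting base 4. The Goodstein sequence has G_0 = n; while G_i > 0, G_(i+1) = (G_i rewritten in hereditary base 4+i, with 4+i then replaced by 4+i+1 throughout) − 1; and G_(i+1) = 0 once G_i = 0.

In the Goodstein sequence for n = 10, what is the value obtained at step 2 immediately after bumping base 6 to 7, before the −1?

step 0: 10 = 2·4 + 2; sub 5 for 4: 2·5 + 2; = 12; G_1 = 12−1 = 11
step 1: 11 = 2·5 + 1; sub 6 for 5: 2·6 + 1; = 13; G_2 = 13−1 = 12

14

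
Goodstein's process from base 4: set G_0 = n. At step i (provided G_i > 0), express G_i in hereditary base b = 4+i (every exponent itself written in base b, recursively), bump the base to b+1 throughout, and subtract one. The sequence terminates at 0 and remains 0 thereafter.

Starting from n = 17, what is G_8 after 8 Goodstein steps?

59

G_0 = 17. HB_4(17) = 4^2 + 1. Bump = 26. G_1 = 25.
G_1 = 25. HB_5(25) = 5^2. Bump = 36. G_2 = 35.
G_2 = 35. HB_6(35) = 5·6 + 5. Bump = 40. G_3 = 39.
G_3 = 39. HB_7(39) = 5·7 + 4. Bump = 44. G_4 = 43.
G_4 = 43. HB_8(43) = 5·8 + 3. Bump = 48. G_5 = 47.
G_5 = 47. HB_9(47) = 5·9 + 2. Bump = 52. G_6 = 51.
G_6 = 51. HB_10(51) = 5·10 + 1. Bump = 56. G_7 = 55.
G_7 = 55. HB_11(55) = 5·11. Bump = 60. G_8 = 59.
G_8 = 59. HB_12(59) = 4·12 + 11. Bump = 63. G_9 = 62.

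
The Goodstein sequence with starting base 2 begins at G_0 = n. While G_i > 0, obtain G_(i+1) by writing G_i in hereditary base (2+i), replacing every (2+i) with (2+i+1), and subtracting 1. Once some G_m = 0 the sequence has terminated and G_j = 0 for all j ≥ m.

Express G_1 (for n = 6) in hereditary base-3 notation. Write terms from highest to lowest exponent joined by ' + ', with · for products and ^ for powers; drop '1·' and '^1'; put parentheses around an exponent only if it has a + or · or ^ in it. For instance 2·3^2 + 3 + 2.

6 —HB2→ 2^2 + 2 —bump→ 3^3 + 3 = 30 —(−1)→ 29
29 —HB3→ 3^3 + 2 —bump→ 4^4 + 2 = 258 —(−1)→ 257

3^3 + 2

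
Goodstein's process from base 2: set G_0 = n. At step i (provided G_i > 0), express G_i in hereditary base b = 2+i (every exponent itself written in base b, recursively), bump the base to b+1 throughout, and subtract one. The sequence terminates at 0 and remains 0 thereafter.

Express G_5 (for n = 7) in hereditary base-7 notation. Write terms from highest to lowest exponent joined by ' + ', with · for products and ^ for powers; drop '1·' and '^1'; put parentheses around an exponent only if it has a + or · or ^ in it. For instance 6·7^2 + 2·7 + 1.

[0] 7 ≡ 2^2 + 2 + 1 (base 2). Lift 3: 31. −1: 30.
[1] 30 ≡ 3^3 + 3 (base 3). Lift 4: 260. −1: 259.
[2] 259 ≡ 4^4 + 3 (base 4). Lift 5: 3128. −1: 3127.
[3] 3127 ≡ 5^5 + 2 (base 5). Lift 6: 46658. −1: 46657.
[4] 46657 ≡ 6^6 + 1 (base 6). Lift 7: 823544. −1: 823543.
[5] 823543 ≡ 7^7 (base 7). Lift 8: 16777216. −1: 16777215.

7^7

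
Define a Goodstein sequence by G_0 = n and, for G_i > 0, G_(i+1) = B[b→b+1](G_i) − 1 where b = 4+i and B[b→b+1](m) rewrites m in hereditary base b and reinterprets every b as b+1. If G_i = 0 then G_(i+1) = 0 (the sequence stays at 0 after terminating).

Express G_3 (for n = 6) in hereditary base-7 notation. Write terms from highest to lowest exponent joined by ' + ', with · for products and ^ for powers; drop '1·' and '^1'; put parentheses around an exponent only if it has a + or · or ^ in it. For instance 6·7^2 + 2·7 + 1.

[0] 6 ≡ 4 + 2 (base 4). Lift 5: 7. −1: 6.
[1] 6 ≡ 5 + 1 (base 5). Lift 6: 7. −1: 6.
[2] 6 ≡ 6 (base 6). Lift 7: 7. −1: 6.
[3] 6 ≡ 6 (base 7). Lift 8: 6. −1: 5.

6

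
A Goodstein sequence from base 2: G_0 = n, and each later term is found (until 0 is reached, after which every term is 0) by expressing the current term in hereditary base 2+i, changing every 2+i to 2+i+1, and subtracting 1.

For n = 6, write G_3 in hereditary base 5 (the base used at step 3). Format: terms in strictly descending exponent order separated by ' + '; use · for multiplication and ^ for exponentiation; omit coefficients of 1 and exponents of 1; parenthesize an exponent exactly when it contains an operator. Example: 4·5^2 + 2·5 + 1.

G_0 = 6. HB_2(6) = 2^2 + 2. Bump = 30. G_1 = 29.
G_1 = 29. HB_3(29) = 3^3 + 2. Bump = 258. G_2 = 257.
G_2 = 257. HB_4(257) = 4^4 + 1. Bump = 3126. G_3 = 3125.
G_3 = 3125. HB_5(3125) = 5^5. Bump = 46656. G_4 = 46655.

5^5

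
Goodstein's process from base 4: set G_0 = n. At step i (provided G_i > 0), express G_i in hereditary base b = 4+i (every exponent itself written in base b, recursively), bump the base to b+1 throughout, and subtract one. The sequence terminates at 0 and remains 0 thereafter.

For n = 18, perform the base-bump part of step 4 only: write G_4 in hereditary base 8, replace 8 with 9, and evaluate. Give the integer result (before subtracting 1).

G_0=18  [base 4] 4^2 + 2  →[4↦5]→  5^2 + 2 = 27  −1 ⇒ G_1=26
G_1=26  [base 5] 5^2 + 1  →[5↦6]→  6^2 + 1 = 37  −1 ⇒ G_2=36
G_2=36  [base 6] 6^2  →[6↦7]→  7^2 = 49  −1 ⇒ G_3=48
G_3=48  [base 7] 6·7 + 6  →[7↦8]→  6·8 + 6 = 54  −1 ⇒ G_4=53
G_4=53  [base 8] 6·8 + 5  →[8↦9]→  6·9 + 5 = 59  −1 ⇒ G_5=58

59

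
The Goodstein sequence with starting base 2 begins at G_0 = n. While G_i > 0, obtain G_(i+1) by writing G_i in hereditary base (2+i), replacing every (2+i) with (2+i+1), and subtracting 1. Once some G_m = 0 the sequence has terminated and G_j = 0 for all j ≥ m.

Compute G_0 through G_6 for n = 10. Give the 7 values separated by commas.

G_0=10  [base 2] 2^(2 + 1) + 2  →[2↦3]→  3^(3 + 1) + 3 = 84  −1 ⇒ G_1=83
G_1=83  [base 3] 3^(3 + 1) + 2  →[3↦4]→  4^(4 + 1) + 2 = 1026  −1 ⇒ G_2=1025
G_2=1025  [base 4] 4^(4 + 1) + 1  →[4↦5]→  5^(5 + 1) + 1 = 15626  −1 ⇒ G_3=15625
G_3=15625  [base 5] 5^(5 + 1)  →[5↦6]→  6^(6 + 1) = 279936  −1 ⇒ G_4=279935
G_4=279935  [base 6] 5·6^6 + 5·6^5 + 5·6^4 + 5·6^3 + 5·6^2 + 5·6 + 5  →[6↦7]→  5·7^7 + 5·7^5 + 5·7^4 + 5·7^3 + 5·7^2 + 5·7 + 5 = 4215755  −1 ⇒ G_5=4215754
G_5=4215754  [base 7] 5·7^7 + 5·7^5 + 5·7^4 + 5·7^3 + 5·7^2 + 5·7 + 4  →[7↦8]→  5·8^8 + 5·8^5 + 5·8^4 + 5·8^3 + 5·8^2 + 5·8 + 4 = 84073324  −1 ⇒ G_6=84073323

10, 83, 1025, 15625, 279935, 4215754, 84073323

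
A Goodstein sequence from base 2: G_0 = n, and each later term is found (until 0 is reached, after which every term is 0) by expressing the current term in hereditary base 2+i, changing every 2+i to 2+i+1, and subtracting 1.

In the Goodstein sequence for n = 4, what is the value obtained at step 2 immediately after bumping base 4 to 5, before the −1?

61

[0] 4 ≡ 2^2 (base 2). Lift 3: 27. −1: 26.
[1] 26 ≡ 2·3^2 + 2·3 + 2 (base 3). Lift 4: 42. −1: 41.
[2] 41 ≡ 2·4^2 + 2·4 + 1 (base 4). Lift 5: 61. −1: 60.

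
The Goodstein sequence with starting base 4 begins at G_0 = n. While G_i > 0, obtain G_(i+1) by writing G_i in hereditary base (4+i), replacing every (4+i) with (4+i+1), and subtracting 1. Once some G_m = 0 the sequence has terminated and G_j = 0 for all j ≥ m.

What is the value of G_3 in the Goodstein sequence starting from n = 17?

G_0=17  [base 4] 4^2 + 1  →[4↦5]→  5^2 + 1 = 26  −1 ⇒ G_1=25
G_1=25  [base 5] 5^2  →[5↦6]→  6^2 = 36  −1 ⇒ G_2=35
G_2=35  [base 6] 5·6 + 5  →[6↦7]→  5·7 + 5 = 40  −1 ⇒ G_3=39
G_3=39  [base 7] 5·7 + 4  →[7↦8]→  5·8 + 4 = 44  −1 ⇒ G_4=43

39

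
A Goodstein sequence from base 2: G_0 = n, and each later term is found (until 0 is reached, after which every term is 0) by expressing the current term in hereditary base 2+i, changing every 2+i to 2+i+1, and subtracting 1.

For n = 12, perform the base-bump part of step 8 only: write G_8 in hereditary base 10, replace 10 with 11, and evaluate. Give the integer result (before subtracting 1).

3138428376975

[0] 12 ≡ 2^(2 + 1) + 2^2 (base 2). Lift 3: 108. −1: 107.
[1] 107 ≡ 3^(3 + 1) + 2·3^2 + 2·3 + 2 (base 3). Lift 4: 1066. −1: 1065.
[2] 1065 ≡ 4^(4 + 1) + 2·4^2 + 2·4 + 1 (base 4). Lift 5: 15686. −1: 15685.
[3] 15685 ≡ 5^(5 + 1) + 2·5^2 + 2·5 (base 5). Lift 6: 280020. −1: 280019.
[4] 280019 ≡ 6^(6 + 1) + 2·6^2 + 6 + 5 (base 6). Lift 7: 5764911. −1: 5764910.
[5] 5764910 ≡ 7^(7 + 1) + 2·7^2 + 7 + 4 (base 7). Lift 8: 134217868. −1: 134217867.
[6] 134217867 ≡ 8^(8 + 1) + 2·8^2 + 8 + 3 (base 8). Lift 9: 3486784575. −1: 3486784574.
[7] 3486784574 ≡ 9^(9 + 1) + 2·9^2 + 9 + 2 (base 9). Lift 10: 100000000212. −1: 100000000211.
[8] 100000000211 ≡ 10^(10 + 1) + 2·10^2 + 10 + 1 (base 10). Lift 11: 3138428376975. −1: 3138428376974.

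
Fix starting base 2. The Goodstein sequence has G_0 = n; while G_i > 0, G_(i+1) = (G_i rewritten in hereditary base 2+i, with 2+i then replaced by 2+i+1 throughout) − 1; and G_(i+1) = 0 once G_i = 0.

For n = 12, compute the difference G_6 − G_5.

128452957

(0) 12|_2 = 2^(2 + 1) + 2^2 ↦ 3^(3 + 1) + 3^3|_3 = 108 ⇒ 107
(1) 107|_3 = 3^(3 + 1) + 2·3^2 + 2·3 + 2 ↦ 4^(4 + 1) + 2·4^2 + 2·4 + 2|_4 = 1066 ⇒ 1065
(2) 1065|_4 = 4^(4 + 1) + 2·4^2 + 2·4 + 1 ↦ 5^(5 + 1) + 2·5^2 + 2·5 + 1|_5 = 15686 ⇒ 15685
(3) 15685|_5 = 5^(5 + 1) + 2·5^2 + 2·5 ↦ 6^(6 + 1) + 2·6^2 + 2·6|_6 = 280020 ⇒ 280019
(4) 280019|_6 = 6^(6 + 1) + 2·6^2 + 6 + 5 ↦ 7^(7 + 1) + 2·7^2 + 7 + 5|_7 = 5764911 ⇒ 5764910
(5) 5764910|_7 = 7^(7 + 1) + 2·7^2 + 7 + 4 ↦ 8^(8 + 1) + 2·8^2 + 8 + 4|_8 = 134217868 ⇒ 134217867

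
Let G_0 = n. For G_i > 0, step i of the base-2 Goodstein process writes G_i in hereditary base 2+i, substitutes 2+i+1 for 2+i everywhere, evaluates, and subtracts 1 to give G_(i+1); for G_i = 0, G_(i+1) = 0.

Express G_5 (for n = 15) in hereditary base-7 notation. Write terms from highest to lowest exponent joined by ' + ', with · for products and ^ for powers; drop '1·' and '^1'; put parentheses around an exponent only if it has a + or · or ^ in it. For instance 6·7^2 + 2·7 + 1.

7^(7 + 1) + 7^7

[0] 15 ≡ 2^(2 + 1) + 2^2 + 2 + 1 (base 2). Lift 3: 112. −1: 111.
[1] 111 ≡ 3^(3 + 1) + 3^3 + 3 (base 3). Lift 4: 1284. −1: 1283.
[2] 1283 ≡ 4^(4 + 1) + 4^4 + 3 (base 4). Lift 5: 18753. −1: 18752.
[3] 18752 ≡ 5^(5 + 1) + 5^5 + 2 (base 5). Lift 6: 326594. −1: 326593.
[4] 326593 ≡ 6^(6 + 1) + 6^6 + 1 (base 6). Lift 7: 6588345. −1: 6588344.
[5] 6588344 ≡ 7^(7 + 1) + 7^7 (base 7). Lift 8: 150994944. −1: 150994943.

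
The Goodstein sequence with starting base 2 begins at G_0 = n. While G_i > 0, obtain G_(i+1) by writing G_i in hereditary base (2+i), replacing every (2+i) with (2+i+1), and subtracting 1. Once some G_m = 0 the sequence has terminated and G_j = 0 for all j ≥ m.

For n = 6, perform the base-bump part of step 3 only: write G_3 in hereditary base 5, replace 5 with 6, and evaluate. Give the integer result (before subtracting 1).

46656

(0) 6|_2 = 2^2 + 2 ↦ 3^3 + 3|_3 = 30 ⇒ 29
(1) 29|_3 = 3^3 + 2 ↦ 4^4 + 2|_4 = 258 ⇒ 257
(2) 257|_4 = 4^4 + 1 ↦ 5^5 + 1|_5 = 3126 ⇒ 3125
(3) 3125|_5 = 5^5 ↦ 6^6|_6 = 46656 ⇒ 46655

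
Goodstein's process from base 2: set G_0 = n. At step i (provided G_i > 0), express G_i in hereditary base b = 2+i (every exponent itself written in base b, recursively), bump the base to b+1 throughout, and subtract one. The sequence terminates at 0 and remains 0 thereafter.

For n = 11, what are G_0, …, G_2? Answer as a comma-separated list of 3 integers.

11, 84, 1027

G_0 = 11. HB_2(11) = 2^(2 + 1) + 2 + 1. Bump = 85. G_1 = 84.
G_1 = 84. HB_3(84) = 3^(3 + 1) + 3. Bump = 1028. G_2 = 1027.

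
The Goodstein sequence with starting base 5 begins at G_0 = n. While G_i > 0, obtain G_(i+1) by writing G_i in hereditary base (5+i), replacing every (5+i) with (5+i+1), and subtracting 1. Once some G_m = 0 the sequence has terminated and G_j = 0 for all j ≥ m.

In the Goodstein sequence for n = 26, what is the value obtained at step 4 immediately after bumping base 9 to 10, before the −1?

64

G_0=26  [base 5] 5^2 + 1  →[5↦6]→  6^2 + 1 = 37  −1 ⇒ G_1=36
G_1=36  [base 6] 6^2  →[6↦7]→  7^2 = 49  −1 ⇒ G_2=48
G_2=48  [base 7] 6·7 + 6  →[7↦8]→  6·8 + 6 = 54  −1 ⇒ G_3=53
G_3=53  [base 8] 6·8 + 5  →[8↦9]→  6·9 + 5 = 59  −1 ⇒ G_4=58
G_4=58  [base 9] 6·9 + 4  →[9↦10]→  6·10 + 4 = 64  −1 ⇒ G_5=63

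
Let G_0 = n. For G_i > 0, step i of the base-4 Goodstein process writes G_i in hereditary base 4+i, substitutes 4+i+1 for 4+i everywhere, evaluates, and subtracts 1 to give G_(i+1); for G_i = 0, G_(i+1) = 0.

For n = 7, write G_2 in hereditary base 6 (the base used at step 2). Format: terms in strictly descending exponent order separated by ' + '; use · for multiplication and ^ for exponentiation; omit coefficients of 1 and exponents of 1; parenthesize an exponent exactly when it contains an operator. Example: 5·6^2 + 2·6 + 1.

step 0: 7 = 4 + 3; sub 5 for 4: 5 + 3; = 8; G_1 = 8−1 = 7
step 1: 7 = 5 + 2; sub 6 for 5: 6 + 2; = 8; G_2 = 8−1 = 7
step 2: 7 = 6 + 1; sub 7 for 6: 7 + 1; = 8; G_3 = 8−1 = 7

6 + 1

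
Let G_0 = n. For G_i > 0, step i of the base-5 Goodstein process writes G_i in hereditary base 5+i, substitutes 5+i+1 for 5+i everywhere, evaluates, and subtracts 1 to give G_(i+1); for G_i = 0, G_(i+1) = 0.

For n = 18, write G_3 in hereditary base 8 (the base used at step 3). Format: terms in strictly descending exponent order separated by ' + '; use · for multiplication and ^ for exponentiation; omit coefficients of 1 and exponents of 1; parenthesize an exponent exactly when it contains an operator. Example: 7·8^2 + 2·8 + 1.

step 0: 18 = 3·5 + 3; sub 6 for 5: 3·6 + 3; = 21; G_1 = 21−1 = 20
step 1: 20 = 3·6 + 2; sub 7 for 6: 3·7 + 2; = 23; G_2 = 23−1 = 22
step 2: 22 = 3·7 + 1; sub 8 for 7: 3·8 + 1; = 25; G_3 = 25−1 = 24
step 3: 24 = 3·8; sub 9 for 8: 3·9; = 27; G_4 = 27−1 = 26

3·8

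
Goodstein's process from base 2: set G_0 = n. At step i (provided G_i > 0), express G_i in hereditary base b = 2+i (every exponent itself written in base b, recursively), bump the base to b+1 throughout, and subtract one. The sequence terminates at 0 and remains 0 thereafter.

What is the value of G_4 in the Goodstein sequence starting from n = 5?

i=0: 5 = 2^2 + 1 (b=2); 2→3: 3^3 + 1 = 28; 28−1 = 27
i=1: 27 = 3^3 (b=3); 3→4: 4^4 = 256; 256−1 = 255
i=2: 255 = 3·4^3 + 3·4^2 + 3·4 + 3 (b=4); 4→5: 3·5^3 + 3·5^2 + 3·5 + 3 = 468; 468−1 = 467
i=3: 467 = 3·5^3 + 3·5^2 + 3·5 + 2 (b=5); 5→6: 3·6^3 + 3·6^2 + 3·6 + 2 = 776; 776−1 = 775
i=4: 775 = 3·6^3 + 3·6^2 + 3·6 + 1 (b=6); 6→7: 3·7^3 + 3·7^2 + 3·7 + 1 = 1198; 1198−1 = 1197

775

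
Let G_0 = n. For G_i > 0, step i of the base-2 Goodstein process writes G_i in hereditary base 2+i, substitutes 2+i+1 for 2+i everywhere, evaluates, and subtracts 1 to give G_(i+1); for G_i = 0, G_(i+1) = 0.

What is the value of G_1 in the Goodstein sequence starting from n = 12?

[0] 12 ≡ 2^(2 + 1) + 2^2 (base 2). Lift 3: 108. −1: 107.
[1] 107 ≡ 3^(3 + 1) + 2·3^2 + 2·3 + 2 (base 3). Lift 4: 1066. −1: 1065.

107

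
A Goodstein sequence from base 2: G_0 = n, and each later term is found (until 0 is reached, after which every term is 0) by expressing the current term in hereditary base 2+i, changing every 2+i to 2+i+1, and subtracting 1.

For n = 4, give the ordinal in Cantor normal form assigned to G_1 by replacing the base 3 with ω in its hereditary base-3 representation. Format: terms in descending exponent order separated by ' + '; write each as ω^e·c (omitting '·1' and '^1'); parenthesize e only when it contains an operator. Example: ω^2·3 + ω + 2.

ω^2·2 + ω·2 + 2

[0] 4 ≡ 2^2 (base 2). Lift 3: 27. −1: 26.
[1] 26 ≡ 2·3^2 + 2·3 + 2 (base 3). Lift 4: 42. −1: 41.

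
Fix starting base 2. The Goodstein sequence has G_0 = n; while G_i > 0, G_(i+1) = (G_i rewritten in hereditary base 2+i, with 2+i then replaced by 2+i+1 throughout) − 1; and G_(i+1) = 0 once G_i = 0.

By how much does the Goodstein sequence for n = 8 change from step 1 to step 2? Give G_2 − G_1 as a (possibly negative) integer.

(0) 8|_2 = 2^(2 + 1) ↦ 3^(3 + 1)|_3 = 81 ⇒ 80
(1) 80|_3 = 2·3^3 + 2·3^2 + 2·3 + 2 ↦ 2·4^4 + 2·4^2 + 2·4 + 2|_4 = 554 ⇒ 553

473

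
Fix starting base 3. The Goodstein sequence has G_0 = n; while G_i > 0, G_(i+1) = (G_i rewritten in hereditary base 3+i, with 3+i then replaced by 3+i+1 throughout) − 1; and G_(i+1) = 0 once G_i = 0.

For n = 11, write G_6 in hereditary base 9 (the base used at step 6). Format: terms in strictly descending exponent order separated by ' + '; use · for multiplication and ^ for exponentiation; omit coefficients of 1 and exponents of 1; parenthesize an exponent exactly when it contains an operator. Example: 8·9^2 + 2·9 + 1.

5·9 + 2

i=0: 11 = 3^2 + 2 (b=3); 3→4: 4^2 + 2 = 18; 18−1 = 17
i=1: 17 = 4^2 + 1 (b=4); 4→5: 5^2 + 1 = 26; 26−1 = 25
i=2: 25 = 5^2 (b=5); 5→6: 6^2 = 36; 36−1 = 35
i=3: 35 = 5·6 + 5 (b=6); 6→7: 5·7 + 5 = 40; 40−1 = 39
i=4: 39 = 5·7 + 4 (b=7); 7→8: 5·8 + 4 = 44; 44−1 = 43
i=5: 43 = 5·8 + 3 (b=8); 8→9: 5·9 + 3 = 48; 48−1 = 47
i=6: 47 = 5·9 + 2 (b=9); 9→10: 5·10 + 2 = 52; 52−1 = 51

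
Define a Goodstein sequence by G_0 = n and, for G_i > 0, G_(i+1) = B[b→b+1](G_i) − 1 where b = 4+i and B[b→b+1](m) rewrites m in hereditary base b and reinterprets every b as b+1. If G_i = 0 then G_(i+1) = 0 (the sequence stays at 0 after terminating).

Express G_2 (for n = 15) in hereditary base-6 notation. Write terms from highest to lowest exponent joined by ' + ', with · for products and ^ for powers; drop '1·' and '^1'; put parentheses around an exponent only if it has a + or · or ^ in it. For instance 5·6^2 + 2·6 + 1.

3·6 + 1

[0] 15 ≡ 3·4 + 3 (base 4). Lift 5: 18. −1: 17.
[1] 17 ≡ 3·5 + 2 (base 5). Lift 6: 20. −1: 19.
[2] 19 ≡ 3·6 + 1 (base 6). Lift 7: 22. −1: 21.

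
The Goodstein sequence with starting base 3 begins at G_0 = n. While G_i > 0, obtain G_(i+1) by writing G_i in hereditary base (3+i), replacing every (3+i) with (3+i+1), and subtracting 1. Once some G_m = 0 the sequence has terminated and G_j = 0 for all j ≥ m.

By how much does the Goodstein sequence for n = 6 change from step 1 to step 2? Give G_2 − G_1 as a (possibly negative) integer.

0

6 —HB3→ 2·3 —bump→ 2·4 = 8 —(−1)→ 7
7 —HB4→ 4 + 3 —bump→ 5 + 3 = 8 —(−1)→ 7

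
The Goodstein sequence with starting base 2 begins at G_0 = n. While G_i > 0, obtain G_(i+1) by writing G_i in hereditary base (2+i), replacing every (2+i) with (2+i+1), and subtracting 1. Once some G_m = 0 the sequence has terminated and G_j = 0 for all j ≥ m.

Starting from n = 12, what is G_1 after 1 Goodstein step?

base 2: 12 = 2^(2 + 1) + 2^2; at 3: 3^(3 + 1) + 3^3 = 108; next = 107
base 3: 107 = 3^(3 + 1) + 2·3^2 + 2·3 + 2; at 4: 4^(4 + 1) + 2·4^2 + 2·4 + 2 = 1066; next = 1065

107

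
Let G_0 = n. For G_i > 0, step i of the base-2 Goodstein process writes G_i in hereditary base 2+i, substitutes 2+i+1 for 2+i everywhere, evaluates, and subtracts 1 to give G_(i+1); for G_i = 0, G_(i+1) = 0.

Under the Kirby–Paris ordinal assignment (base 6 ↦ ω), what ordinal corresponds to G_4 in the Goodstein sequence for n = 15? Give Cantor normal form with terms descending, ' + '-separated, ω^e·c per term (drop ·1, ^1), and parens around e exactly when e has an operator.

ω^(ω + 1) + ω^ω + 1

[0] 15 ≡ 2^(2 + 1) + 2^2 + 2 + 1 (base 2). Lift 3: 112. −1: 111.
[1] 111 ≡ 3^(3 + 1) + 3^3 + 3 (base 3). Lift 4: 1284. −1: 1283.
[2] 1283 ≡ 4^(4 + 1) + 4^4 + 3 (base 4). Lift 5: 18753. −1: 18752.
[3] 18752 ≡ 5^(5 + 1) + 5^5 + 2 (base 5). Lift 6: 326594. −1: 326593.
[4] 326593 ≡ 6^(6 + 1) + 6^6 + 1 (base 6). Lift 7: 6588345. −1: 6588344.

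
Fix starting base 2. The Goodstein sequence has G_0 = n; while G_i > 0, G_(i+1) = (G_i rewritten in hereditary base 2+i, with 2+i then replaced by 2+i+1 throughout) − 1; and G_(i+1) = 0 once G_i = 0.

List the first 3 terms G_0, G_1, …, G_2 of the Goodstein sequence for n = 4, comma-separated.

4, 26, 41

G_0 = 4. HB_2(4) = 2^2. Bump = 27. G_1 = 26.
G_1 = 26. HB_3(26) = 2·3^2 + 2·3 + 2. Bump = 42. G_2 = 41.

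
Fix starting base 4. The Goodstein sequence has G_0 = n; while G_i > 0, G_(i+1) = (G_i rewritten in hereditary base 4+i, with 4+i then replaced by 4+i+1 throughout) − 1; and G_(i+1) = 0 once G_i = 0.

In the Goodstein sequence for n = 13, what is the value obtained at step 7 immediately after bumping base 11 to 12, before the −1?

(0) 13|_4 = 3·4 + 1 ↦ 3·5 + 1|_5 = 16 ⇒ 15
(1) 15|_5 = 3·5 ↦ 3·6|_6 = 18 ⇒ 17
(2) 17|_6 = 2·6 + 5 ↦ 2·7 + 5|_7 = 19 ⇒ 18
(3) 18|_7 = 2·7 + 4 ↦ 2·8 + 4|_8 = 20 ⇒ 19
(4) 19|_8 = 2·8 + 3 ↦ 2·9 + 3|_9 = 21 ⇒ 20
(5) 20|_9 = 2·9 + 2 ↦ 2·10 + 2|_10 = 22 ⇒ 21
(6) 21|_10 = 2·10 + 1 ↦ 2·11 + 1|_11 = 23 ⇒ 22
(7) 22|_11 = 2·11 ↦ 2·12|_12 = 24 ⇒ 23

24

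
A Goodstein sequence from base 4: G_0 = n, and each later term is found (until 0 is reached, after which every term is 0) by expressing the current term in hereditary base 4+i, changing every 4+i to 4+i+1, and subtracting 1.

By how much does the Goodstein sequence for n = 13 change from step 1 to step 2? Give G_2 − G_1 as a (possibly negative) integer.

G_0=13  [base 4] 3·4 + 1  →[4↦5]→  3·5 + 1 = 16  −1 ⇒ G_1=15
G_1=15  [base 5] 3·5  →[5↦6]→  3·6 = 18  −1 ⇒ G_2=17

2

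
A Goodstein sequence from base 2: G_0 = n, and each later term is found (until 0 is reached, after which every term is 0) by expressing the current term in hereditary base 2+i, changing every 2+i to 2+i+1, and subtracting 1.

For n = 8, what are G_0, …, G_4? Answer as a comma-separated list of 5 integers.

8, 80, 553, 6310, 93395

i=0: 8 = 2^(2 + 1) (b=2); 2→3: 3^(3 + 1) = 81; 81−1 = 80
i=1: 80 = 2·3^3 + 2·3^2 + 2·3 + 2 (b=3); 3→4: 2·4^4 + 2·4^2 + 2·4 + 2 = 554; 554−1 = 553
i=2: 553 = 2·4^4 + 2·4^2 + 2·4 + 1 (b=4); 4→5: 2·5^5 + 2·5^2 + 2·5 + 1 = 6311; 6311−1 = 6310
i=3: 6310 = 2·5^5 + 2·5^2 + 2·5 (b=5); 5→6: 2·6^6 + 2·6^2 + 2·6 = 93396; 93396−1 = 93395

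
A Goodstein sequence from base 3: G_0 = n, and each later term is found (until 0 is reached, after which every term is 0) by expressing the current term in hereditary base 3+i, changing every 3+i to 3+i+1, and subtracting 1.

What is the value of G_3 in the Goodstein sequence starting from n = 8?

8 —HB3→ 2·3 + 2 —bump→ 2·4 + 2 = 10 —(−1)→ 9
9 —HB4→ 2·4 + 1 —bump→ 2·5 + 1 = 11 —(−1)→ 10
10 —HB5→ 2·5 —bump→ 2·6 = 12 —(−1)→ 11
11 —HB6→ 6 + 5 —bump→ 7 + 5 = 12 —(−1)→ 11

11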